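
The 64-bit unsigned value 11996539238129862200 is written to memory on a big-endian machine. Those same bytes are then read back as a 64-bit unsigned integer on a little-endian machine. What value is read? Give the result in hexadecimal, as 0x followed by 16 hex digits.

0x3806C46EE0447CA6

11996539238129862200 in 64-bit hexadecimal is 0xA67C44E06EC40638.
Stored big-endian, the bytes at ascending addresses are A6 7C 44 E0 6E C4 06 38.
Read back as little-endian, the first byte is least significant, giving 0x3806C46EE0447CA6.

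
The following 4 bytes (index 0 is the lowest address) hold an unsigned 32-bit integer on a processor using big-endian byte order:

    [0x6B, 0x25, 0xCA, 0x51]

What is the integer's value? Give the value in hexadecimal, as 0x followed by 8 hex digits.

0x6B25CA51

Big-endian stores the most-significant byte at the lowest address.
The bytes are already most-significant first: 0x6B25CA51.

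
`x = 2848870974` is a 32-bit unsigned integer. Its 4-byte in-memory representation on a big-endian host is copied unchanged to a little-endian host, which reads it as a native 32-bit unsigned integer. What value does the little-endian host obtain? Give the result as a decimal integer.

2848870974 in 32-bit hexadecimal is 0xA9CE523E.
Stored big-endian, the bytes at ascending addresses are A9 CE 52 3E.
Read back as little-endian, the first byte is least significant, giving 0x3E52CEA9.
0x3E52CEA9 = 1045614249.

1045614249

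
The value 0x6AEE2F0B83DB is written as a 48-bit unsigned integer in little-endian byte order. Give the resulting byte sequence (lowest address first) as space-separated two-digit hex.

Split into bytes (most-significant first): 6A EE 2F 0B 83 DB.
In little-endian order the low byte comes first in memory.
So at ascending addresses the bytes are DB 83 0B 2F EE 6A.

DB 83 0B 2F EE 6A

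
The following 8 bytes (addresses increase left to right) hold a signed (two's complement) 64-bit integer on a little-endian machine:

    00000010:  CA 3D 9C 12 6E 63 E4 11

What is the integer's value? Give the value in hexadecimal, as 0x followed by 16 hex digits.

0x11E4636E129C3DCA

Little-endian: lowest address holds the least-significant byte.
Reassemble most-significant byte first: 11 E4 63 6E 12 9C 3D CA → 0x11E4636E129C3DCA.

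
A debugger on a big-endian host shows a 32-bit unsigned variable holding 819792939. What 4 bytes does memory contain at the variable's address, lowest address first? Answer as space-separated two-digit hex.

819792939 in hexadecimal, padded to 32 bits, is 0x30DD0C2B.
Split into bytes (most-significant first): 30 DD 0C 2B.
Big-endian stores the most-significant byte at the lowest address.
So the memory order matches the most-significant-first order: 30 DD 0C 2B.

30 DD 0C 2B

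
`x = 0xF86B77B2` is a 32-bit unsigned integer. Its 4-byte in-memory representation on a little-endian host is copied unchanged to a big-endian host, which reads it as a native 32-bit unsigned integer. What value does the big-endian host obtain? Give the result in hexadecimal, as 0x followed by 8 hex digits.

0xB2776BF8

Stored little-endian, the bytes at ascending addresses are B2 77 6B F8.
Read back as big-endian, the last byte is least significant, giving 0xB2776BF8.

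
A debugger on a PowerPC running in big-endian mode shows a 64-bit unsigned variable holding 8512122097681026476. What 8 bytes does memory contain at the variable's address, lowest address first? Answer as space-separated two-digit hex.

8512122097681026476 in hexadecimal, padded to 64 bits, is 0x762121F2DD07CDAC.
Split into bytes (most-significant first): 76 21 21 F2 DD 07 CD AC.
In big-endian order the high byte comes first in memory.
So the memory order matches the most-significant-first order: 76 21 21 F2 DD 07 CD AC.

76 21 21 F2 DD 07 CD AC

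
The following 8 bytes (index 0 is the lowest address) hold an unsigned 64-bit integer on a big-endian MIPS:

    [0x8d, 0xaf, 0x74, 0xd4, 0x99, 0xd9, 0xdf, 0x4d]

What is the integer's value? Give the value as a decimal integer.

10209507336735285069

Big-endian stores the most-significant byte at the lowest address.
The bytes are already most-significant first: 0x8DAF74D499D9DF4D.
0x8DAF74D499D9DF4D = 10209507336735285069.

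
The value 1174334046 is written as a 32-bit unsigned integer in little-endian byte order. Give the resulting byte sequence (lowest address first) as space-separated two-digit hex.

5E EA FE 45

1174334046 in hexadecimal, padded to 32 bits, is 0x45FEEA5E.
Split into bytes (most-significant first): 45 FE EA 5E.
Little-endian stores the least-significant byte at the lowest address.
So at ascending addresses the bytes are 5E EA FE 45.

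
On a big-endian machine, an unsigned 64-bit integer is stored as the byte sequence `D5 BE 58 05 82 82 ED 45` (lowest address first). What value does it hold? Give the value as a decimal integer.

15401844556341374277

In big-endian order the high byte comes first in memory.
The bytes are already most-significant first: 0xD5BE58058282ED45.
0xD5BE58058282ED45 = 15401844556341374277.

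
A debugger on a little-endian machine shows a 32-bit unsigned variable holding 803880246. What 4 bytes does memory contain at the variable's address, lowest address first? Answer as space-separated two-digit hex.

36 3D EA 2F

803880246 in hexadecimal, padded to 32 bits, is 0x2FEA3D36.
Split into bytes (most-significant first): 2F EA 3D 36.
In little-endian order the low byte comes first in memory.
So at ascending addresses the bytes are 36 3D EA 2F.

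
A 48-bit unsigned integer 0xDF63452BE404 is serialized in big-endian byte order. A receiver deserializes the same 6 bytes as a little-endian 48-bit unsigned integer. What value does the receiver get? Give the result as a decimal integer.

5378025022431

Stored big-endian, the bytes at ascending addresses are DF 63 45 2B E4 04.
Read back as little-endian, the first byte is least significant, giving 0x04E42B4563DF.
0x04E42B4563DF = 5378025022431.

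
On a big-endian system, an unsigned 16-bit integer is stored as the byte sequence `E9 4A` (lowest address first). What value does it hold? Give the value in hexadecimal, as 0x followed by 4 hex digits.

Big-endian: lowest address holds the most-significant byte.
The bytes are already most-significant first: 0xE94A.

0xE94A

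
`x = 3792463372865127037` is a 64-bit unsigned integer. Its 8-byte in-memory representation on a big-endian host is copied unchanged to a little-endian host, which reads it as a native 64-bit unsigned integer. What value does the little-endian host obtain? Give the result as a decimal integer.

9025862516920131892

3792463372865127037 in 64-bit hexadecimal is 0x34A18958234E427D.
Stored big-endian, the bytes at ascending addresses are 34 A1 89 58 23 4E 42 7D.
Read back as little-endian, the first byte is least significant, giving 0x7D424E235889A134.
0x7D424E235889A134 = 9025862516920131892.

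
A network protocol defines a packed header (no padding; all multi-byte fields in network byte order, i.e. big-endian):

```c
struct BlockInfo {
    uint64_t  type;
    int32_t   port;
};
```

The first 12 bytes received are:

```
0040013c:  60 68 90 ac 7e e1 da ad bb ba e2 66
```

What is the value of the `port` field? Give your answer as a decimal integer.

-1145380250

`port` follows `type` (8 bytes), so it starts at byte offset 8 and occupies 4 bytes.
Bytes at offsets 8..11: BB BA E2 66.
Big-endian stores the most-significant byte at the lowest address.
The bytes are already most-significant first: 0xBBBAE266.
Top bit is set, so as a signed 32-bit value this is 0xBBBAE266 − 2^32 = -1145380250.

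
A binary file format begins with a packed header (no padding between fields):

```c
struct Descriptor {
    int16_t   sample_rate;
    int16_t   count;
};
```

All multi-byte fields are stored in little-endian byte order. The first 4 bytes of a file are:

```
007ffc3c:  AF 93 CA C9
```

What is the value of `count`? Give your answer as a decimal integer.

-13878

`count` follows `sample_rate` (2 bytes), so it starts at byte offset 2 and occupies 2 bytes.
Bytes at offsets 2..3: CA C9.
In little-endian order the low byte comes first in memory.
Reassemble most-significant byte first: C9 CA → 0xC9CA.
Top bit is set, so as a signed 16-bit value this is 0xC9CA − 2^16 = -13878.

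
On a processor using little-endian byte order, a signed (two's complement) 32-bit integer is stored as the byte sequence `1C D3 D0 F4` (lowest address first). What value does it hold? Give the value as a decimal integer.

Little-endian: lowest address holds the least-significant byte.
Reassemble most-significant byte first: F4 D0 D3 1C → 0xF4D0D31C.
Top bit is set, so as a signed 32-bit value this is 0xF4D0D31C − 2^32 = -187641060.

-187641060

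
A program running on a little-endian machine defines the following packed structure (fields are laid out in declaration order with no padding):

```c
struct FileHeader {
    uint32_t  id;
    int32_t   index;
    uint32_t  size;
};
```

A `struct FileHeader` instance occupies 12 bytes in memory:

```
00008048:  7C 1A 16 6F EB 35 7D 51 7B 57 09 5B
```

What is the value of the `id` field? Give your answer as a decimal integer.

`id` is the first field, at byte offset 0, occupying 4 bytes.
Bytes at offsets 0..3: 7C 1A 16 6F.
In little-endian order the low byte comes first in memory.
Reassemble most-significant byte first: 6F 16 1A 7C → 0x6F161A7C.
0x6F161A7C = 1863719548.

1863719548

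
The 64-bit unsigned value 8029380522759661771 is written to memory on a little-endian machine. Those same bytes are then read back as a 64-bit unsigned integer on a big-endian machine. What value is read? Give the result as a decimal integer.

14675128099215470191

8029380522759661771 in 64-bit hexadecimal is 0x6F6E170B4187A8CB.
Stored little-endian, the bytes at ascending addresses are CB A8 87 41 0B 17 6E 6F.
Read back as big-endian, the last byte is least significant, giving 0xCBA887410B176E6F.
0xCBA887410B176E6F = 14675128099215470191.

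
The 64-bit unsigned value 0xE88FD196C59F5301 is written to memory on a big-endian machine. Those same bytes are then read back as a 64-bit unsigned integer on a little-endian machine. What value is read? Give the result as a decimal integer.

Stored big-endian, the bytes at ascending addresses are E8 8F D1 96 C5 9F 53 01.
Read back as little-endian, the first byte is least significant, giving 0x01539FC596D18FE8.
0x01539FC596D18FE8 = 95595688092602344.

95595688092602344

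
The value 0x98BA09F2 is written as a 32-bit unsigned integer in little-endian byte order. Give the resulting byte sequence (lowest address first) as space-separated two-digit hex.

F2 09 BA 98

Split into bytes (most-significant first): 98 BA 09 F2.
Little-endian: lowest address holds the least-significant byte.
So at ascending addresses the bytes are F2 09 BA 98.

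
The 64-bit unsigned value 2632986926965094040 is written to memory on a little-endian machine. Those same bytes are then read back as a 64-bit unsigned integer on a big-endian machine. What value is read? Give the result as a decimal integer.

2632986926965094040 in 64-bit hexadecimal is 0x248A3FA8F0007698.
Stored little-endian, the bytes at ascending addresses are 98 76 00 F0 A8 3F 8A 24.
Read back as big-endian, the last byte is least significant, giving 0x987600F0A83F8A24.
0x987600F0A83F8A24 = 10985969374631791140.

10985969374631791140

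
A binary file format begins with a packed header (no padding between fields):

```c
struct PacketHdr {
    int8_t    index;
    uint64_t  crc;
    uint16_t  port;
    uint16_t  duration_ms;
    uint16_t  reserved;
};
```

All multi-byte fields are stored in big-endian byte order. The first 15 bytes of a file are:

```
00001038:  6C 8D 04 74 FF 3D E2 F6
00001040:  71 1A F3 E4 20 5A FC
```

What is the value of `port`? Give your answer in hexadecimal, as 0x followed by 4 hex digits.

`port` follows `index` (1 B), `crc` (8 B), so it starts at offset 1 + 8 = 9 and occupies 2 bytes.
Bytes at offsets 9..10: 1A F3.
Big-endian stores the most-significant byte at the lowest address.
The bytes are already most-significant first: 0x1AF3.

0x1AF3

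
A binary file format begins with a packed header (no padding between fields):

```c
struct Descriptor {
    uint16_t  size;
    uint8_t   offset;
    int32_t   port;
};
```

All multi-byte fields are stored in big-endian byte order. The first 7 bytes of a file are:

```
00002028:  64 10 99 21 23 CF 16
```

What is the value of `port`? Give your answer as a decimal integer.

`port` follows `size` (2 B), `offset` (1 B), so it starts at offset 2 + 1 = 3 and occupies 4 bytes.
Bytes at offsets 3..6: 21 23 CF 16.
Big-endian: lowest address holds the most-significant byte.
The bytes are already most-significant first: 0x2123CF16.
0x2123CF16 = 555994902.

555994902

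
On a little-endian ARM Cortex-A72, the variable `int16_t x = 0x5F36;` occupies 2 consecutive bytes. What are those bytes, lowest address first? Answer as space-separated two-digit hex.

36 5F

Split into bytes (most-significant first): 5F 36.
Little-endian: lowest address holds the least-significant byte.
So at ascending addresses the bytes are 36 5F.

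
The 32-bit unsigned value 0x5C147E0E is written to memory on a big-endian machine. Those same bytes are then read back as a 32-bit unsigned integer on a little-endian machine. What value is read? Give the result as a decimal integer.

243143772

Stored big-endian, the bytes at ascending addresses are 5C 14 7E 0E.
Read back as little-endian, the first byte is least significant, giving 0x0E7E145C.
0x0E7E145C = 243143772.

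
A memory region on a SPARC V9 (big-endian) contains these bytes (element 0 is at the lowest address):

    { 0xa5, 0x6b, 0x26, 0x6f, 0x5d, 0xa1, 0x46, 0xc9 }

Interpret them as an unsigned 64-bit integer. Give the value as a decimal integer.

11919663098520225481

Big-endian: lowest address holds the most-significant byte.
The bytes are already most-significant first: 0xA56B266F5DA146C9.
0xA56B266F5DA146C9 = 11919663098520225481.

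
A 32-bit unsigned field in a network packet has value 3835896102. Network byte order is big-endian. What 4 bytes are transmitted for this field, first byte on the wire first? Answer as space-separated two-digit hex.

3835896102 in hexadecimal, padded to 32 bits, is 0xE4A32126.
Split into bytes (most-significant first): E4 A3 21 26.
Big-endian stores the most-significant byte at the lowest address.
So the memory order matches the most-significant-first order: E4 A3 21 26.

E4 A3 21 26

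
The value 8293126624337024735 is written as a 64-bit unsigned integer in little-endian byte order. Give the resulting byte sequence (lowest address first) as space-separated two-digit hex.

8293126624337024735 in hexadecimal, padded to 64 bits, is 0x73171AB9D8F156DF.
Split into bytes (most-significant first): 73 17 1A B9 D8 F1 56 DF.
Little-endian: lowest address holds the least-significant byte.
So at ascending addresses the bytes are DF 56 F1 D8 B9 1A 17 73.

DF 56 F1 D8 B9 1A 17 73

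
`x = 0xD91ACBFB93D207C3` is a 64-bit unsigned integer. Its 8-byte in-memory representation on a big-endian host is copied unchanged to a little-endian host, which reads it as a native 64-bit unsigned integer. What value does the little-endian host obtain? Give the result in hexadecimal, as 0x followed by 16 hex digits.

0xC307D293FBCB1AD9

Stored big-endian, the bytes at ascending addresses are D9 1A CB FB 93 D2 07 C3.
Read back as little-endian, the first byte is least significant, giving 0xC307D293FBCB1AD9.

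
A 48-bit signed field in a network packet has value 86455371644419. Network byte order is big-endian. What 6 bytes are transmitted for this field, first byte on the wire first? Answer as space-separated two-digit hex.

4E A1 75 B7 3E 03

86455371644419 in hexadecimal, padded to 48 bits, is 0x4EA175B73E03.
Split into bytes (most-significant first): 4E A1 75 B7 3E 03.
Big-endian: lowest address holds the most-significant byte.
So the memory order matches the most-significant-first order: 4E A1 75 B7 3E 03.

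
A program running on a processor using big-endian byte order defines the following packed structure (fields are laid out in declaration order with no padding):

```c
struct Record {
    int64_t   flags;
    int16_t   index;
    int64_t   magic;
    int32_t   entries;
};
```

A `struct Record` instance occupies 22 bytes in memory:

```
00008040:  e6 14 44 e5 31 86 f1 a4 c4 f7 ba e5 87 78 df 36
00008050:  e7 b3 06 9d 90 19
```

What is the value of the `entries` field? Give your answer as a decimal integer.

`entries` follows `flags` (8 B), `index` (2 B), `magic` (8 B), so it starts at offset 8 + 2 + 8 = 18 and occupies 4 bytes.
Bytes at offsets 18..21: 06 9D 90 19.
In big-endian order the high byte comes first in memory.
The bytes are already most-significant first: 0x069D9019.
0x069D9019 = 110989337.

110989337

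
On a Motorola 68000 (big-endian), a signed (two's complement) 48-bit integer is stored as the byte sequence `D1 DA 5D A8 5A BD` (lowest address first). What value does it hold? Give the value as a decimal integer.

-50739172320579

In big-endian order the high byte comes first in memory.
The bytes are already most-significant first: 0xD1DA5DA85ABD.
Top bit is set, so as a signed 48-bit value this is 0xD1DA5DA85ABD − 2^48 = -50739172320579.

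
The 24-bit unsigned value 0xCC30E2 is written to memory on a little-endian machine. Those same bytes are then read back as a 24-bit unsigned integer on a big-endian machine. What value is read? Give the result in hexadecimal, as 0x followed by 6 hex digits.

Stored little-endian, the bytes at ascending addresses are E2 30 CC.
Read back as big-endian, the last byte is least significant, giving 0xE230CC.

0xE230CC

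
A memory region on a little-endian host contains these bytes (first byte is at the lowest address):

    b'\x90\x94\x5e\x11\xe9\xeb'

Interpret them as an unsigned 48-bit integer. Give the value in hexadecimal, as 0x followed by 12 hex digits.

0xEBE9115E9490

Little-endian stores the least-significant byte at the lowest address.
Reassemble most-significant byte first: EB E9 11 5E 94 90 → 0xEBE9115E9490.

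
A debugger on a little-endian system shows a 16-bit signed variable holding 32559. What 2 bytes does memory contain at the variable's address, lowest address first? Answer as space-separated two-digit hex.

2F 7F

32559 in hexadecimal, padded to 16 bits, is 0x7F2F.
Split into bytes (most-significant first): 7F 2F.
Little-endian: lowest address holds the least-significant byte.
So at ascending addresses the bytes are 2F 7F.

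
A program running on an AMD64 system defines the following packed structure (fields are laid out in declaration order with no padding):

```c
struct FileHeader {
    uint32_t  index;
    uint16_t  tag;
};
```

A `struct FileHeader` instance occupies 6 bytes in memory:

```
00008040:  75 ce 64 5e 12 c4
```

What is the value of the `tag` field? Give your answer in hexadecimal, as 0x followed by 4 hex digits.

0xC412

`tag` follows `index` (4 bytes), so it starts at byte offset 4 and occupies 2 bytes.
Bytes at offsets 4..5: 12 C4.
In little-endian order the low byte comes first in memory.
Reassemble most-significant byte first: C4 12 → 0xC412.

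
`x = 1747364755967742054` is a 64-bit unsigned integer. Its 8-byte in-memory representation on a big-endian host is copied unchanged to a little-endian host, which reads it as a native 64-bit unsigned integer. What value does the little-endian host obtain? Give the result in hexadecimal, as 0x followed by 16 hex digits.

1747364755967742054 in 64-bit hexadecimal is 0x183FE2FCD47E9066.
Stored big-endian, the bytes at ascending addresses are 18 3F E2 FC D4 7E 90 66.
Read back as little-endian, the first byte is least significant, giving 0x66907ED4FCE23F18.

0x66907ED4FCE23F18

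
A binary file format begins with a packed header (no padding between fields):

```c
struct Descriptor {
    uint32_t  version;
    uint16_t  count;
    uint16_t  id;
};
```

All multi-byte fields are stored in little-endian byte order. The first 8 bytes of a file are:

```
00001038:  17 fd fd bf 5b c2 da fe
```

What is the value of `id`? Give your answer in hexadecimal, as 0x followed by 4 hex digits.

`id` follows `version` (4 B), `count` (2 B), so it starts at offset 4 + 2 = 6 and occupies 2 bytes.
Bytes at offsets 6..7: DA FE.
In little-endian order the low byte comes first in memory.
Reassemble most-significant byte first: FE DA → 0xFEDA.

0xFEDA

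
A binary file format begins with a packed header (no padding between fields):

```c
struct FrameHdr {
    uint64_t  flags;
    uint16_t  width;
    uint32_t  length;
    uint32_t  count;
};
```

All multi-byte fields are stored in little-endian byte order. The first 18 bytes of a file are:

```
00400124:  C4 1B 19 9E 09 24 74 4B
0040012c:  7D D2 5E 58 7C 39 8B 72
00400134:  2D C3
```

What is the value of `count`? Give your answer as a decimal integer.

3274535563

`count` follows `flags` (8 B), `width` (2 B), `length` (4 B), so it starts at offset 8 + 2 + 4 = 14 and occupies 4 bytes.
Bytes at offsets 14..17: 8B 72 2D C3.
Little-endian: lowest address holds the least-significant byte.
Reassemble most-significant byte first: C3 2D 72 8B → 0xC32D728B.
0xC32D728B = 3274535563.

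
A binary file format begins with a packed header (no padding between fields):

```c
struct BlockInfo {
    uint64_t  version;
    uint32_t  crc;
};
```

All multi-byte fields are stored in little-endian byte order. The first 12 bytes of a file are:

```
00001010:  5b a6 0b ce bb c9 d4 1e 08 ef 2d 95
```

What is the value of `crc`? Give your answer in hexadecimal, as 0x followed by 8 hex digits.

0x952DEF08

`crc` follows `version` (8 bytes), so it starts at byte offset 8 and occupies 4 bytes.
Bytes at offsets 8..11: 08 EF 2D 95.
In little-endian order the low byte comes first in memory.
Reassemble most-significant byte first: 95 2D EF 08 → 0x952DEF08.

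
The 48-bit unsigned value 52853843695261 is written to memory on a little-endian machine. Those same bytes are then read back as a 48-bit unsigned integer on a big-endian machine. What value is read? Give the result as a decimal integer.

172720314519856

52853843695261 in 48-bit hexadecimal is 0x3011FE94169D.
Stored little-endian, the bytes at ascending addresses are 9D 16 94 FE 11 30.
Read back as big-endian, the last byte is least significant, giving 0x9D1694FE1130.
0x9D1694FE1130 = 172720314519856.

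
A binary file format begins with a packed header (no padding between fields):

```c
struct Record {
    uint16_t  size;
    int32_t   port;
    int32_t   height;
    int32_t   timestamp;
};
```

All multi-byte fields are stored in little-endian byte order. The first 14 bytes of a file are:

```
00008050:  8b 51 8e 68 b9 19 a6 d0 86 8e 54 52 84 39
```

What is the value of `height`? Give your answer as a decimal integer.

-1903767386

`height` follows `size` (2 B), `port` (4 B), so it starts at offset 2 + 4 = 6 and occupies 4 bytes.
Bytes at offsets 6..9: A6 D0 86 8E.
In little-endian order the low byte comes first in memory.
Reassemble most-significant byte first: 8E 86 D0 A6 → 0x8E86D0A6.
Top bit is set, so as a signed 32-bit value this is 0x8E86D0A6 − 2^32 = -1903767386.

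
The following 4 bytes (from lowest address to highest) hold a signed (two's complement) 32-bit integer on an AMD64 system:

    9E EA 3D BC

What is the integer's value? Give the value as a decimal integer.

Little-endian: lowest address holds the least-significant byte.
Reassemble most-significant byte first: BC 3D EA 9E → 0xBC3DEA9E.
Top bit is set, so as a signed 32-bit value this is 0xBC3DEA9E − 2^32 = -1136792930.

-1136792930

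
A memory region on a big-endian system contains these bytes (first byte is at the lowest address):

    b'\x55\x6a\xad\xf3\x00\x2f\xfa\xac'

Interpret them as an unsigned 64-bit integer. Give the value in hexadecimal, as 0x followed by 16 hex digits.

Big-endian stores the most-significant byte at the lowest address.
The bytes are already most-significant first: 0x556AADF3002FFAAC.

0x556AADF3002FFAAC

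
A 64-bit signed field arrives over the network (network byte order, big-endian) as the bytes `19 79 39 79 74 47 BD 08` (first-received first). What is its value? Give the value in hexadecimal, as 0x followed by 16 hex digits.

0x197939797447BD08

Big-endian stores the most-significant byte at the lowest address.
The bytes are already most-significant first: 0x197939797447BD08.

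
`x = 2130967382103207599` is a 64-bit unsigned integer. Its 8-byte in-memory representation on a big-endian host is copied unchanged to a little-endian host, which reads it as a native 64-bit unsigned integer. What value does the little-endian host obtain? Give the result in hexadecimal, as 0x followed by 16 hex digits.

0xAFAE342E8BB7921D

2130967382103207599 in 64-bit hexadecimal is 0x1D92B78B2E34AEAF.
Stored big-endian, the bytes at ascending addresses are 1D 92 B7 8B 2E 34 AE AF.
Read back as little-endian, the first byte is least significant, giving 0xAFAE342E8BB7921D.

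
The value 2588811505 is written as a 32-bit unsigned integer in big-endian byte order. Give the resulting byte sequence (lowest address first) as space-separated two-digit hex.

2588811505 in hexadecimal, padded to 32 bits, is 0x9A4E20F1.
Split into bytes (most-significant first): 9A 4E 20 F1.
In big-endian order the high byte comes first in memory.
So the memory order matches the most-significant-first order: 9A 4E 20 F1.

9A 4E 20 F1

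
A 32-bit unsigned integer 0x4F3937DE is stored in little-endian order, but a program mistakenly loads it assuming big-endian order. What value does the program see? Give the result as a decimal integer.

3728161103

Stored little-endian, the bytes at ascending addresses are DE 37 39 4F.
Read back as big-endian, the last byte is least significant, giving 0xDE37394F.
0xDE37394F = 3728161103.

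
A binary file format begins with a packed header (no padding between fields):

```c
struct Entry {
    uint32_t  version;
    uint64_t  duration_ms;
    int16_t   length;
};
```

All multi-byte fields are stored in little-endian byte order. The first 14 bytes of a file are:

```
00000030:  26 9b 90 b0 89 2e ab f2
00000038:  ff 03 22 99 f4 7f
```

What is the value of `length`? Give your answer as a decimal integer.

`length` follows `version` (4 B), `duration_ms` (8 B), so it starts at offset 4 + 8 = 12 and occupies 2 bytes.
Bytes at offsets 12..13: F4 7F.
Little-endian stores the least-significant byte at the lowest address.
Reassemble most-significant byte first: 7F F4 → 0x7FF4.
0x7FF4 = 32756.

32756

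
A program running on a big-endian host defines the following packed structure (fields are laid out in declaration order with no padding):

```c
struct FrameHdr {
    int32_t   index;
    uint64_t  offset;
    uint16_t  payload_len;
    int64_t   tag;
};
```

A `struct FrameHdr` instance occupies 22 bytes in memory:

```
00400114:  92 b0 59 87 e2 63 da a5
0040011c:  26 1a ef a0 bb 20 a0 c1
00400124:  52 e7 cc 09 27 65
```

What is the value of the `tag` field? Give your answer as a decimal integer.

`tag` follows `index` (4 B), `offset` (8 B), `payload_len` (2 B), so it starts at offset 4 + 8 + 2 = 14 and occupies 8 bytes.
Bytes at offsets 14..21: A0 C1 52 E7 CC 09 27 65.
Big-endian: lowest address holds the most-significant byte.
The bytes are already most-significant first: 0xA0C152E7CC092765.
Top bit is set, so as a signed 64-bit value this is 0xA0C152E7CC092765 − 2^64 = -6863113201621850267.

-6863113201621850267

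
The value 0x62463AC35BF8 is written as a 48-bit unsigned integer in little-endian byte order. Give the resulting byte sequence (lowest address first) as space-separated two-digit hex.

F8 5B C3 3A 46 62

Split into bytes (most-significant first): 62 46 3A C3 5B F8.
Little-endian: lowest address holds the least-significant byte.
So at ascending addresses the bytes are F8 5B C3 3A 46 62.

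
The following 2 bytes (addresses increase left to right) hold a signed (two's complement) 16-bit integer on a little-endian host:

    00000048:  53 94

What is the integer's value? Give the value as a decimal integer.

-27565

Little-endian stores the least-significant byte at the lowest address.
Reassemble most-significant byte first: 94 53 → 0x9453.
Top bit is set, so as a signed 16-bit value this is 0x9453 − 2^16 = -27565.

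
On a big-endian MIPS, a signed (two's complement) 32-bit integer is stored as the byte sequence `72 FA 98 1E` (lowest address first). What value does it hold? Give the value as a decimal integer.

1929025566

In big-endian order the high byte comes first in memory.
The bytes are already most-significant first: 0x72FA981E.
0x72FA981E = 1929025566.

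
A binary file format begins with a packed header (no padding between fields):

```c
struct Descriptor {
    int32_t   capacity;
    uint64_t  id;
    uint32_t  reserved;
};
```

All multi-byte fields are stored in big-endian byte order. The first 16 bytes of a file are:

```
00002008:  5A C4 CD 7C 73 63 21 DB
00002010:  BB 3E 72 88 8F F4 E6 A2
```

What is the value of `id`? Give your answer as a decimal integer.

8314526564679053960

`id` follows `capacity` (4 bytes), so it starts at byte offset 4 and occupies 8 bytes.
Bytes at offsets 4..11: 73 63 21 DB BB 3E 72 88.
In big-endian order the high byte comes first in memory.
The bytes are already most-significant first: 0x736321DBBB3E7288.
0x736321DBBB3E7288 = 8314526564679053960.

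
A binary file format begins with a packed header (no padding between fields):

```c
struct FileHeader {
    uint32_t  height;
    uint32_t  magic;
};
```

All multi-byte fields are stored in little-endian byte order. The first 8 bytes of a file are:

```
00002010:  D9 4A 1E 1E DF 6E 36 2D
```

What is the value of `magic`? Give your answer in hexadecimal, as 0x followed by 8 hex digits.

0x2D366EDF

`magic` follows `height` (4 bytes), so it starts at byte offset 4 and occupies 4 bytes.
Bytes at offsets 4..7: DF 6E 36 2D.
Little-endian stores the least-significant byte at the lowest address.
Reassemble most-significant byte first: 2D 36 6E DF → 0x2D366EDF.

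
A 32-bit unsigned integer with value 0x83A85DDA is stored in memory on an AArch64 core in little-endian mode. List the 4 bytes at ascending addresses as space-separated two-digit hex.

Split into bytes (most-significant first): 83 A8 5D DA.
Little-endian stores the least-significant byte at the lowest address.
So at ascending addresses the bytes are DA 5D A8 83.

DA 5D A8 83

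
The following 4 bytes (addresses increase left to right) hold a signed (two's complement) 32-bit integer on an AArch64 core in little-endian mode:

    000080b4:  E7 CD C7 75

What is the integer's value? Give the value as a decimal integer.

In little-endian order the low byte comes first in memory.
Reassemble most-significant byte first: 75 C7 CD E7 → 0x75C7CDE7.
0x75C7CDE7 = 1976028647.

1976028647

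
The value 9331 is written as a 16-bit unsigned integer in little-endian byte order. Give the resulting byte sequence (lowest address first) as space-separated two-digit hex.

9331 in hexadecimal, padded to 16 bits, is 0x2473.
Split into bytes (most-significant first): 24 73.
Little-endian stores the least-significant byte at the lowest address.
So at ascending addresses the bytes are 73 24.

73 24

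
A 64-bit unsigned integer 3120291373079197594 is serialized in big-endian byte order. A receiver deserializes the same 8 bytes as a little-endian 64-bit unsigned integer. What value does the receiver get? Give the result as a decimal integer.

3120291373079197594 in 64-bit hexadecimal is 0x2B4D8078C819F79A.
Stored big-endian, the bytes at ascending addresses are 2B 4D 80 78 C8 19 F7 9A.
Read back as little-endian, the first byte is least significant, giving 0x9AF719C878804D2B.
0x9AF719C878804D2B = 11166422149894262059.

11166422149894262059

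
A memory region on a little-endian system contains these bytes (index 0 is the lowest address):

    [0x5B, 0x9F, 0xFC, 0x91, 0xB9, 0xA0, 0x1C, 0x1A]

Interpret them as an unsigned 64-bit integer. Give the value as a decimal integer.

1881555463212670811

In little-endian order the low byte comes first in memory.
Reassemble most-significant byte first: 1A 1C A0 B9 91 FC 9F 5B → 0x1A1CA0B991FC9F5B.
0x1A1CA0B991FC9F5B = 1881555463212670811.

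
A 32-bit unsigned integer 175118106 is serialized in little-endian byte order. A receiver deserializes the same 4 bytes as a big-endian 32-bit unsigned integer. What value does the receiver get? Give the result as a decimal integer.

175118106 in 32-bit hexadecimal is 0x0A70171A.
Stored little-endian, the bytes at ascending addresses are 1A 17 70 0A.
Read back as big-endian, the last byte is least significant, giving 0x1A17700A.
0x1A17700A = 437743626.

437743626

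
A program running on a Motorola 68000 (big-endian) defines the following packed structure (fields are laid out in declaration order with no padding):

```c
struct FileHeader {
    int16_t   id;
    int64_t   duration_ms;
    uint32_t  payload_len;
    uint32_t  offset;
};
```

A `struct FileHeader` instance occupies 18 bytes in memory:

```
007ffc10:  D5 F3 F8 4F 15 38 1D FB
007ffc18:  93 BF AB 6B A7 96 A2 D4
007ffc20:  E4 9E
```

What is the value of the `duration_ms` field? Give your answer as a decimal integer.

-554200898377903169

`duration_ms` follows `id` (2 bytes), so it starts at byte offset 2 and occupies 8 bytes.
Bytes at offsets 2..9: F8 4F 15 38 1D FB 93 BF.
Big-endian: lowest address holds the most-significant byte.
The bytes are already most-significant first: 0xF84F15381DFB93BF.
Top bit is set, so as a signed 64-bit value this is 0xF84F15381DFB93BF − 2^64 = -554200898377903169.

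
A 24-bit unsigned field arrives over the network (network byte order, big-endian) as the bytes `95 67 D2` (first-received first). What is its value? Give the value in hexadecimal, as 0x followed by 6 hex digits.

Big-endian stores the most-significant byte at the lowest address.
The bytes are already most-significant first: 0x9567D2.

0x9567D2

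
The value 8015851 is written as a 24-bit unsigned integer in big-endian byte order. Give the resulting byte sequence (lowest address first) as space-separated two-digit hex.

8015851 in hexadecimal, padded to 24 bits, is 0x7A4FEB.
Split into bytes (most-significant first): 7A 4F EB.
Big-endian stores the most-significant byte at the lowest address.
So the memory order matches the most-significant-first order: 7A 4F EB.

7A 4F EB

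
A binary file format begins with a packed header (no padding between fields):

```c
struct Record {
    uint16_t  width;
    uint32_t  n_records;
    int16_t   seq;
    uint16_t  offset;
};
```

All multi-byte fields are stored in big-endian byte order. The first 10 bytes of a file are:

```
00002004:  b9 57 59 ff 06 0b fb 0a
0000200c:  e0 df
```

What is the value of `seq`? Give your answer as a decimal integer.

`seq` follows `width` (2 B), `n_records` (4 B), so it starts at offset 2 + 4 = 6 and occupies 2 bytes.
Bytes at offsets 6..7: FB 0A.
Big-endian: lowest address holds the most-significant byte.
The bytes are already most-significant first: 0xFB0A.
Top bit is set, so as a signed 16-bit value this is 0xFB0A − 2^16 = -1270.

-1270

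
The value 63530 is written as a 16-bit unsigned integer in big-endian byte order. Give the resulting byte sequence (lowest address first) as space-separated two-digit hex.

63530 in hexadecimal, padded to 16 bits, is 0xF82A.
Split into bytes (most-significant first): F8 2A.
Big-endian: lowest address holds the most-significant byte.
So the memory order matches the most-significant-first order: F8 2A.

F8 2A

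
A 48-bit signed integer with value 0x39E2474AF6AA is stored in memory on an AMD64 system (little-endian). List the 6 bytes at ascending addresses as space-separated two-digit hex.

AA F6 4A 47 E2 39

Split into bytes (most-significant first): 39 E2 47 4A F6 AA.
In little-endian order the low byte comes first in memory.
So at ascending addresses the bytes are AA F6 4A 47 E2 39.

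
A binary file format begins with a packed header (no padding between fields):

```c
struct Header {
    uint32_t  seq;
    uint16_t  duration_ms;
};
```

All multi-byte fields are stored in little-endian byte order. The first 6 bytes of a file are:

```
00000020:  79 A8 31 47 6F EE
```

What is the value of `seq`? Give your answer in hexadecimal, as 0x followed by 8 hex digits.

0x4731A879

`seq` is the first field, at byte offset 0, occupying 4 bytes.
Bytes at offsets 0..3: 79 A8 31 47.
In little-endian order the low byte comes first in memory.
Reassemble most-significant byte first: 47 31 A8 79 → 0x4731A879.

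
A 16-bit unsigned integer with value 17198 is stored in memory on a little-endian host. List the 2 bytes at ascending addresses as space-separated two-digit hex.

17198 in hexadecimal, padded to 16 bits, is 0x432E.
Split into bytes (most-significant first): 43 2E.
Little-endian: lowest address holds the least-significant byte.
So at ascending addresses the bytes are 2E 43.

2E 43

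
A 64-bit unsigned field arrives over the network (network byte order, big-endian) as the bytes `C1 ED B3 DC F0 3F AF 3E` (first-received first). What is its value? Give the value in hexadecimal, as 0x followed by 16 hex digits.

Big-endian stores the most-significant byte at the lowest address.
The bytes are already most-significant first: 0xC1EDB3DCF03FAF3E.

0xC1EDB3DCF03FAF3E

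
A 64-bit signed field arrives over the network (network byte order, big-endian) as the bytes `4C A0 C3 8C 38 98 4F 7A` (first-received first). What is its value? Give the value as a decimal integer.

5521628150168571770

In big-endian order the high byte comes first in memory.
The bytes are already most-significant first: 0x4CA0C38C38984F7A.
0x4CA0C38C38984F7A = 5521628150168571770.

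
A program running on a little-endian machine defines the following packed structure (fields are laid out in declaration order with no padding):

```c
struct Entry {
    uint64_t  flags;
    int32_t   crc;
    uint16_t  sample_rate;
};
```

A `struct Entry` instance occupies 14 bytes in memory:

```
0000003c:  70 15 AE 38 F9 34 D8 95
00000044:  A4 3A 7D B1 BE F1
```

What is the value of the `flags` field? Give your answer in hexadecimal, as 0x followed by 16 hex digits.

0x95D834F938AE1570

`flags` is the first field, at byte offset 0, occupying 8 bytes.
Bytes at offsets 0..7: 70 15 AE 38 F9 34 D8 95.
Little-endian stores the least-significant byte at the lowest address.
Reassemble most-significant byte first: 95 D8 34 F9 38 AE 15 70 → 0x95D834F938AE1570.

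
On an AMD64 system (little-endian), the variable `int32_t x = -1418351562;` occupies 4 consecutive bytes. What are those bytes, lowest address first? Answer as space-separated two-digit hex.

Two's complement of -1418351562 in 32 bits: 1418351562 = 0x548A53CA; invert → 0xAB75AC35; add 1 → 0xAB75AC36.
Split into bytes (most-significant first): AB 75 AC 36.
Little-endian stores the least-significant byte at the lowest address.
So at ascending addresses the bytes are 36 AC 75 AB.

36 AC 75 AB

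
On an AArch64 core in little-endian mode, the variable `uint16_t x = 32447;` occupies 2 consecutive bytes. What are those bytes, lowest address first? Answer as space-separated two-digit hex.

32447 in hexadecimal, padded to 16 bits, is 0x7EBF.
Split into bytes (most-significant first): 7E BF.
Little-endian stores the least-significant byte at the lowest address.
So at ascending addresses the bytes are BF 7E.

BF 7E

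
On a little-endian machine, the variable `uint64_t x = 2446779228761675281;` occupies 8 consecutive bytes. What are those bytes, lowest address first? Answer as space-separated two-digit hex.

11 D6 24 B6 BE B4 F4 21

2446779228761675281 in hexadecimal, padded to 64 bits, is 0x21F4B4BEB624D611.
Split into bytes (most-significant first): 21 F4 B4 BE B6 24 D6 11.
In little-endian order the low byte comes first in memory.
So at ascending addresses the bytes are 11 D6 24 B6 BE B4 F4 21.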